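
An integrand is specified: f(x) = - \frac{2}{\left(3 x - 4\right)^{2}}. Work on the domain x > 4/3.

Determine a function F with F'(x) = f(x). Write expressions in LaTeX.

An antiderivative is F(x) = \frac{2}{3 \left(3 x - 4\right)}.

Check any antiderivative F(x) by computing F'(x) and comparing it with f(x).
Check: d/dx[\frac{2}{3 \left(3 x - 4\right)}] = - \frac{2}{9 x^{2} - 24 x + 16}, which equals f(x).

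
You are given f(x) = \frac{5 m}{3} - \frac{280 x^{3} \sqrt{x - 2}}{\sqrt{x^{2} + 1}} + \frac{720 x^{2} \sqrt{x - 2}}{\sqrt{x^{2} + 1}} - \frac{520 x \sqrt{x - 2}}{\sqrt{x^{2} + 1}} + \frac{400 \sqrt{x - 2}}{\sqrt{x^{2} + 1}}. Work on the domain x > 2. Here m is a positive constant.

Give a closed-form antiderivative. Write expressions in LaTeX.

The integrand splits into summands that can be handled one at a time.
Check: d/dx[\frac{5 m x}{3} - 20 \left(2 x - 4\right)^{\frac{5}{2}} \sqrt{\frac{x^{2}}{2} + \frac{1}{2}}] = \frac{5 m \sqrt{x^{2} + 1} - 840 x^{3} \sqrt{x - 2} + 2160 x^{2} \sqrt{x - 2} - 1560 x \sqrt{x - 2} + 1200 \sqrt{x - 2}}{3 \sqrt{x^{2} + 1}}, which equals f(x).

An antiderivative is F(x) = \frac{5 m x}{3} - 20 \left(2 x - 4\right)^{\frac{5}{2}} \sqrt{\frac{x^{2}}{2} + \frac{1}{2}}.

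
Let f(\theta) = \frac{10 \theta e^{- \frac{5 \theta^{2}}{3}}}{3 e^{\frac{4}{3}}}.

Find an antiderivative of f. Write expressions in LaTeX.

The substitution u = - \frac{5 \theta^{2}}{3} - \frac{4}{3} works: f is exactly (dF/du)*(du/d\theta) for that inner function.
Check: d/d\theta[- e^{- \frac{5 \theta^{2}}{3} - \frac{4}{3}}] = \frac{10 \theta e^{- \frac{5 \theta^{2}}{3}}}{3 e^{\frac{4}{3}}} = f(\theta).

An antiderivative is F(\theta) = - e^{- \frac{5 \theta^{2}}{3} - \frac{4}{3}}.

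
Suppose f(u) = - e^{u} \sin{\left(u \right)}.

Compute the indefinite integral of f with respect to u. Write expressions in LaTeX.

Since d/du undoes antidifferentiation here, F'(u) = f(u) is required of F(u).
Check: d/du[- \frac{e^{u} \sin{\left(u \right)}}{2} + \frac{e^{u} \cos{\left(u \right)}}{2}] = - e^{u} \sin{\left(u \right)} = f(u).

F(u) = - \frac{e^{u} \sin{\left(u \right)}}{2} + \frac{e^{u} \cos{\left(u \right)}}{2} + C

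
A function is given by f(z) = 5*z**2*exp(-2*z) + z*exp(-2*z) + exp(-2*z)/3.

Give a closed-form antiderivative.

An antiderivative is F(z) = (-15*z**2 - 18*z - 10)*exp(-2*z)/6.

Recognize the product-rule pattern: f = u'v + uv' with u = -5*z**2/2 - 3*z - 5/3, v = exp(-2*z), so integration by parts undoes it.
Check: d/dz[(-15*z**2 - 18*z - 10)*exp(-2*z)/6] = (15*z**2 + 3*z + 1)*exp(-2*z)/3, which equals f(z).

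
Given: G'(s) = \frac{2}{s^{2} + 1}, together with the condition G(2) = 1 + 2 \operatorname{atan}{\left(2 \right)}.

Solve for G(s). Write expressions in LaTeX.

G(s) = 2 \operatorname{atan}{\left(s \right)} + 1

Whatever form G(s) takes, its d/ds must return the stated G'(s).
A general antiderivative is 2 \operatorname{atan}{\left(s \right)} + C.
The condition gives C = 1 + 2 \operatorname{atan}{\left(2 \right)} - (2 \operatorname{atan}{\left(2 \right)}) = 1.
So G(s) = 2 \operatorname{atan}{\left(s \right)} + 1.
Check: d/ds[2 \operatorname{atan}{\left(s \right)} + 1] = \frac{2}{s^{2} + 1} = G'(s).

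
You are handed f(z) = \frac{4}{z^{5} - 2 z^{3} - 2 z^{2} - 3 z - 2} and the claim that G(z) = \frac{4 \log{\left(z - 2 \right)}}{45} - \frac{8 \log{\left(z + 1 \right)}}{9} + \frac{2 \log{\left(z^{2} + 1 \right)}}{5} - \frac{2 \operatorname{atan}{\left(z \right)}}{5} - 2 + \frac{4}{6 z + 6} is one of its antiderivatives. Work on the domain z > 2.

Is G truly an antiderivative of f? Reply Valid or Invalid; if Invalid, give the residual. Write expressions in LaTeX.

Valid. The derivative of G reproduces f.

d/dz[G] = \frac{4}{z^{5} - 2 z^{3} - 2 z^{2} - 3 z - 2}
This equals f(z) exactly, so the claim holds.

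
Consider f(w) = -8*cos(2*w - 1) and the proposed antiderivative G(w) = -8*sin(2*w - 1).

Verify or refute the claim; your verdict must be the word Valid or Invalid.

d/dw[G] = -16*cos(2*w - 1)
d/dw[G] - f(w) = -8*cos(2*w - 1) != 0.

Invalid: d/dw[G] - f = -8*cos(2*w - 1), which is not 0.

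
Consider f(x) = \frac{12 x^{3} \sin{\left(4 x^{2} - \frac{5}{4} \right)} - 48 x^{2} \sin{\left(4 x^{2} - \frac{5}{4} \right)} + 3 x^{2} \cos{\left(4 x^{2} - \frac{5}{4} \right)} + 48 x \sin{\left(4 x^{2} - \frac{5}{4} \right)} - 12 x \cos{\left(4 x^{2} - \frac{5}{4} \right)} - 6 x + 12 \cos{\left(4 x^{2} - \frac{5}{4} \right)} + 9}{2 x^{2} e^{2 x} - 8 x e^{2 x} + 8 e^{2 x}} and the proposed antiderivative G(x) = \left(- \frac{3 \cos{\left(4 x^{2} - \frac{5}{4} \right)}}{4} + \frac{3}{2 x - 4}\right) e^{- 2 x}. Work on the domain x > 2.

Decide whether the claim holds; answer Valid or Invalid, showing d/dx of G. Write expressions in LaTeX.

Valid: G'(x) = f(x).

d/dx[G] = \frac{12 x^{3} \sin{\left(4 x^{2} - \frac{5}{4} \right)} - 48 x^{2} \sin{\left(4 x^{2} - \frac{5}{4} \right)} + 3 x^{2} \cos{\left(4 x^{2} - \frac{5}{4} \right)} + 48 x \sin{\left(4 x^{2} - \frac{5}{4} \right)} - 12 x \cos{\left(4 x^{2} - \frac{5}{4} \right)} - 6 x + 12 \cos{\left(4 x^{2} - \frac{5}{4} \right)} + 9}{2 x^{2} e^{2 x} - 8 x e^{2 x} + 8 e^{2 x}}
This equals f(x) exactly, so the claim holds.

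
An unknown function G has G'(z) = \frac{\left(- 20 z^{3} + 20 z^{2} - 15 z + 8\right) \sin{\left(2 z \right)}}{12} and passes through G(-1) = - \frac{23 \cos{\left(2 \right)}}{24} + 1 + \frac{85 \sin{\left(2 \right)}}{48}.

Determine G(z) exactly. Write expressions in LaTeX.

G(z) = \frac{40 z^{3} \cos{\left(2 z \right)} - 60 z^{2} \sin{\left(2 z \right)} - 40 z^{2} \cos{\left(2 z \right)} + 40 z \sin{\left(2 z \right)} - 30 z \cos{\left(2 z \right)} + 15 \sin{\left(2 z \right)} + 4 \cos{\left(2 z \right)} + 48}{48}

A candidate passes only if d/dz[G] lands on the given G'(z) exactly.
A general antiderivative is \frac{5 z^{3} \cos{\left(2 z \right)}}{6} - \frac{5 z^{2} \sin{\left(2 z \right)}}{4} - \frac{5 z^{2} \cos{\left(2 z \right)}}{6} + \frac{5 z \sin{\left(2 z \right)}}{6} - \frac{5 z \cos{\left(2 z \right)}}{8} + \frac{5 \sin{\left(2 z \right)}}{16} + \frac{\cos{\left(2 z \right)}}{12} + C.
The condition gives C = - \frac{23 \cos{\left(2 \right)}}{24} + 1 + \frac{85 \sin{\left(2 \right)}}{48} - (- \frac{23 \cos{\left(2 \right)}}{24} + \frac{85 \sin{\left(2 \right)}}{48}) = 1.
So G(z) = \frac{40 z^{3} \cos{\left(2 z \right)} - 60 z^{2} \sin{\left(2 z \right)} - 40 z^{2} \cos{\left(2 z \right)} + 40 z \sin{\left(2 z \right)} - 30 z \cos{\left(2 z \right)} + 15 \sin{\left(2 z \right)} + 4 \cos{\left(2 z \right)} + 48}{48}.
Check: d/dz[\frac{40 z^{3} \cos{\left(2 z \right)} - 60 z^{2} \sin{\left(2 z \right)} - 40 z^{2} \cos{\left(2 z \right)} + 40 z \sin{\left(2 z \right)} - 30 z \cos{\left(2 z \right)} + 15 \sin{\left(2 z \right)} + 4 \cos{\left(2 z \right)} + 48}{48}] = - \frac{5 z^{3} \sin{\left(2 z \right)}}{3} + \frac{5 z^{2} \sin{\left(2 z \right)}}{3} - \frac{5 z \sin{\left(2 z \right)}}{4} + \frac{2 \sin{\left(2 z \right)}}{3}, which equals G'(z).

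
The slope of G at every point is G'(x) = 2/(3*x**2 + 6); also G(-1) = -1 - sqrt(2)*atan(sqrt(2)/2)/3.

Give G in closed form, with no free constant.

G(x) = sqrt(2)*atan(sqrt(2)*x/2)/3 - 1

Differentiate the proposed G(x) back; it has to land on the given G'(x).
A general antiderivative is sqrt(2)*atan(sqrt(2)*x/2)/3 + C.
The condition gives C = -1 - sqrt(2)*atan(sqrt(2)/2)/3 - (-sqrt(2)*atan(sqrt(2)/2)/3) = -1.
So G(x) = sqrt(2)*atan(sqrt(2)*x/2)/3 - 1.
Check: d/dx[sqrt(2)*atan(sqrt(2)*x/2)/3 - 1] = 2/(3*x**2 + 6) = G'(x).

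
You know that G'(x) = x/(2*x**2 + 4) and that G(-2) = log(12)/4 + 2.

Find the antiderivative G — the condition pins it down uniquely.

G'(x) matches the chain-rule pattern g'(h)*h' with inner function h(x) = 2*x**2 + 4; substituting u = h(x) collapses the integral.
A general antiderivative is log(2*x**2 + 4)/4 + C.
The condition gives C = log(12)/4 + 2 - (log(12)/4) = 2.
So G(x) = (log(2*x**2 + 4) + 8)/4.
Check: d/dx[(log(2*x**2 + 4) + 8)/4] = x/(2*x**2 + 4) = G'(x).

G(x) = (log(2*x**2 + 4) + 8)/4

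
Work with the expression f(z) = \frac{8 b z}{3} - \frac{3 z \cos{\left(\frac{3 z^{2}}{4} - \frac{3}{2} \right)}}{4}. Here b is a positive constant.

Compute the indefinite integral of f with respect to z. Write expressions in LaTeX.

Integrate term by term and add the pieces.
Check: d/dz[\frac{4 b z^{2}}{3} - \frac{\sin{\left(\frac{3 z^{2}}{4} - \frac{3}{2} \right)}}{2}] = \frac{8 b z}{3} - \frac{3 z \cos{\left(\frac{3 z^{2}}{4} - \frac{3}{2} \right)}}{4} = f(z).

F(z) = \frac{4 b z^{2}}{3} - \frac{\sin{\left(\frac{3 z^{2}}{4} - \frac{3}{2} \right)}}{2} + C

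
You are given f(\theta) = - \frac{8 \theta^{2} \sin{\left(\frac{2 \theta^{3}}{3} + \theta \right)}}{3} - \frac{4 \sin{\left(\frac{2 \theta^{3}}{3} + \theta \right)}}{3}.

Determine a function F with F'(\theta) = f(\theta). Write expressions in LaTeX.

An antiderivative is F(\theta) = \frac{4 \cos{\left(\frac{2 \theta^{3}}{3} + \theta \right)}}{3}.

f matches the chain-rule pattern g'(h)*h' with inner function h(\theta) = \frac{2 \theta^{3}}{3} + \theta; substituting u = h(\theta) collapses the integral.
Check: d/d\theta[\frac{4 \cos{\left(\frac{2 \theta^{3}}{3} + \theta \right)}}{3}] = - \frac{8 \theta^{2} \sin{\left(\frac{2 \theta^{3}}{3} + \theta \right)}}{3} - \frac{4 \sin{\left(\frac{2 \theta^{3}}{3} + \theta \right)}}{3} = f(\theta).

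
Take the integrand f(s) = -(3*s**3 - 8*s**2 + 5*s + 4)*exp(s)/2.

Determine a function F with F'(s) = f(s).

Recognize the product-rule pattern: f = u'v + uv' with u = -3*s**3/2 + 17*s**2/2 - 39*s/2 + 35/2, v = exp(s), so integration by parts undoes it.
Check: d/ds[-3*s**3*exp(s)/2 + 17*s**2*exp(s)/2 - 39*s*exp(s)/2 + 35*exp(s)/2] = -3*s**3*exp(s)/2 + 4*s**2*exp(s) - 5*s*exp(s)/2 - 2*exp(s), which equals f(s).

An antiderivative is F(s) = -3*s**3*exp(s)/2 + 17*s**2*exp(s)/2 - 39*s*exp(s)/2 + 35*exp(s)/2.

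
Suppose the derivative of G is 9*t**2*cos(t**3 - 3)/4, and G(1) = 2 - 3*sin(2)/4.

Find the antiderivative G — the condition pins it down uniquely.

G(t) = (3*sin(t**3 - 3) + 8)/4

The substitution u = t**3 - 3 works: G'(t) is exactly (dG/du)*(du/dt) for that inner function.
A general antiderivative is 3*sin(t**3 - 3)/4 + C.
The condition gives C = 2 - 3*sin(2)/4 - (-3*sin(2)/4) = 2.
So G(t) = (3*sin(t**3 - 3) + 8)/4.
Check: d/dt[(3*sin(t**3 - 3) + 8)/4] = 9*t**2*cos(t**3 - 3)/4 = G'(t).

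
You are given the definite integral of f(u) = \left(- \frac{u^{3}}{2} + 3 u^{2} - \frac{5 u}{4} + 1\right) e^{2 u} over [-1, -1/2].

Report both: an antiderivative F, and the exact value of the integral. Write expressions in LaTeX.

Recognize the product-rule pattern: f = v'r + vr' with v = - \frac{u^{3}}{4} + \frac{15 u^{2}}{8} - \frac{5 u}{2} + \frac{7}{4}, r = e^{2 u}, so integration by parts undoes it.
F(u) = - \frac{u^{3} e^{2 u}}{4} + \frac{15 u^{2} e^{2 u}}{8} - \frac{5 u e^{2 u}}{2} + \frac{7 e^{2 u}}{4} is an antiderivative of f.
Check: d/du[- \frac{u^{3} e^{2 u}}{4} + \frac{15 u^{2} e^{2 u}}{8} - \frac{5 u e^{2 u}}{2} + \frac{7 e^{2 u}}{4}] = - \frac{u^{3} e^{2 u}}{2} + 3 u^{2} e^{2 u} - \frac{5 u e^{2 u}}{4} + e^{2 u}, which equals f(u).
F(-1/2) = \frac{7}{2 e}; F(-1) = \frac{51}{8 e^{2}}.
Integral = F(-1/2) - F(-1) = - \frac{51}{8 e^{2}} + \frac{7}{2 e}.

Antiderivative: F(u) = - \frac{u^{3} e^{2 u}}{4} + \frac{15 u^{2} e^{2 u}}{8} - \frac{5 u e^{2 u}}{2} + \frac{7 e^{2 u}}{4}; value = - \frac{51}{8 e^{2}} + \frac{7}{2 e}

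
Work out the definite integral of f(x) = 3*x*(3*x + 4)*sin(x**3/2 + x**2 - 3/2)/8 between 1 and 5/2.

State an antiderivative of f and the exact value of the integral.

Antiderivative: F(x) = -3*cos(x**3/2 + x**2 - 3/2)/4; value = 3/4 - 3*cos(201/16)/4

f matches the chain-rule pattern g'(h)*h' with inner function h(x) = x**3/2 + x**2 - 3/2; substituting u = h(x) collapses the integral.
F(x) = -3*cos(x**3/2 + x**2 - 3/2)/4 is an antiderivative of f.
Check: d/dx[-3*cos(x**3/2 + x**2 - 3/2)/4] = 9*x**2*sin(x**3/2 + x**2 - 3/2)/8 + 3*x*sin(x**3/2 + x**2 - 3/2)/2, which equals f(x).
F(5/2) = -3*cos(201/16)/4; F(1) = -3/4.
Integral = F(5/2) - F(1) = 3/4 - 3*cos(201/16)/4.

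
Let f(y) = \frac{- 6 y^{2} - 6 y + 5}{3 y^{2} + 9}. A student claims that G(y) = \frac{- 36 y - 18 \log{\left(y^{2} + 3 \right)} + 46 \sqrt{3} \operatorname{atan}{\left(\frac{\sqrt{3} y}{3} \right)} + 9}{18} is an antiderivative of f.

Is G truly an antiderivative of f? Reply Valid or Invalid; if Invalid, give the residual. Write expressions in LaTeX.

d/dy[G] = \frac{- 6 y^{2} - 6 y + 5}{3 y^{2} + 9}
This equals f(y) exactly, so the claim holds.

Valid - differentiating G returns exactly f.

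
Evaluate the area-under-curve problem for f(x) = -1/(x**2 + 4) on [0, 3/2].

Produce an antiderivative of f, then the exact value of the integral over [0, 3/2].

Check any antiderivative F(x) by computing F'(x) and comparing it with f(x).
F(x) = -atan(x/2)/2 is an antiderivative of f.
Check: d/dx[-atan(x/2)/2] = -1/(x**2 + 4) = f(x).
F(3/2) = -atan(3/4)/2; F(0) = 0.
Integral = F(3/2) - F(0) = -atan(3/4)/2.

Antiderivative: F(x) = -atan(x/2)/2; value = -atan(3/4)/2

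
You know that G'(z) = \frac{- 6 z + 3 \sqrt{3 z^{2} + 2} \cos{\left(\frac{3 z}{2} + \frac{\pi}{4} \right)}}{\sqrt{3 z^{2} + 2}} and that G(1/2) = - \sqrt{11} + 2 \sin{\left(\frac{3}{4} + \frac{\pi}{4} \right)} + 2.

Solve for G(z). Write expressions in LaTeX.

Any candidate G(z) must reproduce the stated G'(z) exactly.
A general antiderivative is - 2 \sqrt{3 z^{2} + 2} + 2 \sin{\left(\frac{3 z}{2} + \frac{\pi}{4} \right)} + C.
The condition gives C = - \sqrt{11} + 2 \sin{\left(\frac{3}{4} + \frac{\pi}{4} \right)} + 2 - (- \sqrt{11} + 2 \sin{\left(\frac{3}{4} + \frac{\pi}{4} \right)}) = 2.
So G(z) = - 2 \sqrt{3 z^{2} + 2} + 2 \sin{\left(\frac{3 z}{2} + \frac{\pi}{4} \right)} + 2.
Check: d/dz[- 2 \sqrt{3 z^{2} + 2} + 2 \sin{\left(\frac{3 z}{2} + \frac{\pi}{4} \right)} + 2] = \frac{- 6 z + 3 \sqrt{3 z^{2} + 2} \cos{\left(\frac{3 z}{2} + \frac{\pi}{4} \right)}}{\sqrt{3 z^{2} + 2}} = G'(z).

G(z) = - 2 \sqrt{3 z^{2} + 2} + 2 \sin{\left(\frac{3 z}{2} + \frac{\pi}{4} \right)} + 2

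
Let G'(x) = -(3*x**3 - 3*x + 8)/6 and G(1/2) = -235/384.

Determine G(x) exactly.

G(x) = x*(-3*x**3 + 6*x - 32)/24

Any candidate G(x) must reproduce the stated G'(x) exactly.
A general antiderivative is -x**4/8 + x**2/4 - 4*x/3 + C.
The condition gives C = -235/384 - (-235/384) = 0.
So G(x) = x*(-3*x**3 + 6*x - 32)/24.
Check: d/dx[x*(-3*x**3 + 6*x - 32)/24] = -x**3/2 + x/2 - 4/3, which equals G'(x).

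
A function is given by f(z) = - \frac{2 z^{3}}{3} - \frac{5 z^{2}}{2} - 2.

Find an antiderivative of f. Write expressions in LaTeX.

The integrand splits into summands that can be handled one at a time.
Check: d/dz[\frac{z \left(- z^{3} - 5 z^{2} - 12\right)}{6}] = - \frac{2 z^{3}}{3} - \frac{5 z^{2}}{2} - 2 = f(z).

An antiderivative is F(z) = \frac{z \left(- z^{3} - 5 z^{2} - 12\right)}{6}.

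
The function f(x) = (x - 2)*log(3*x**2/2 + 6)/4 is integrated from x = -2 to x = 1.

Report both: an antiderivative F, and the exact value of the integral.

Antiderivative: F(x) = -x**2/8 + x + (x**2/8 - x/2)*log(3*x**2/2 + 6) + log(x**2 + 4)/2 - 2*atan(x/2); value = -3*log(12)/2 - pi/2 - log(8)/2 - 2*atan(1/2) - 3*log(15/2)/8 + log(5)/2 + 27/8

A first test for any F(x): its x-derivative must equal f(x) identically.
F(x) = -x**2/8 + x + (x**2/8 - x/2)*log(3*x**2/2 + 6) + log(x**2 + 4)/2 - 2*atan(x/2) is an antiderivative of f.
Check: d/dx[-x**2/8 + x + (x**2/8 - x/2)*log(3*x**2/2 + 6) + log(x**2 + 4)/2 - 2*atan(x/2)] = x*log(x**2/2 + 2)/4 + x*log(3)/4 - log(x**2/2 + 2)/2 - log(3)/2, which equals f(x).
F(1) = -2*atan(1/2) - 3*log(15/2)/8 + log(5)/2 + 7/8; F(-2) = -5/2 + log(8)/2 + pi/2 + 3*log(12)/2.
Integral = F(1) - F(-2) = -3*log(12)/2 - pi/2 - log(8)/2 - 2*atan(1/2) - 3*log(15/2)/8 + log(5)/2 + 27/8.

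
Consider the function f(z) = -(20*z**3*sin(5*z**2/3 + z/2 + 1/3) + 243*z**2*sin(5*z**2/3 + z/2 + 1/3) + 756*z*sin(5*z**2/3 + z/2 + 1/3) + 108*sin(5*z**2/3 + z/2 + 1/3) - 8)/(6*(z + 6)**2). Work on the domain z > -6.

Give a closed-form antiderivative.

Whatever form F(z) takes, F'(z) = f(z) is non-negotiable.
Check: d/dz[(3*z*cos(5*z**2/3 + z/2 + 1/3) + 18*cos(5*z**2/3 + z/2 + 1/3) - 4)/(3*z + 18)] = (-20*z**3*sin(5*z**2/3 + z/2 + 1/3) - 243*z**2*sin(5*z**2/3 + z/2 + 1/3) - 756*z*sin(5*z**2/3 + z/2 + 1/3) - 108*sin(5*z**2/3 + z/2 + 1/3) + 8)/(6*z**2 + 72*z + 216), which equals f(z).

An antiderivative is F(z) = (3*z*cos(5*z**2/3 + z/2 + 1/3) + 18*cos(5*z**2/3 + z/2 + 1/3) - 4)/(3*z + 18).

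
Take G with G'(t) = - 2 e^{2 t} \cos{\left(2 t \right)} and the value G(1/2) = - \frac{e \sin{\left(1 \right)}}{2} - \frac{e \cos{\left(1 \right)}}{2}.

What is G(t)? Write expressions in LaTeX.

G(t) = - \frac{e^{2 t} \sin{\left(2 t \right)}}{2} - \frac{e^{2 t} \cos{\left(2 t \right)}}{2}

For G(t) to be correct, d/dt[G] must agree with the stated G'(t) identically.
A general antiderivative is - \frac{e^{2 t} \sin{\left(2 t \right)}}{2} - \frac{e^{2 t} \cos{\left(2 t \right)}}{2} + C.
The condition gives C = - \frac{e \sin{\left(1 \right)}}{2} - \frac{e \cos{\left(1 \right)}}{2} - (- \frac{e \sin{\left(1 \right)}}{2} - \frac{e \cos{\left(1 \right)}}{2}) = 0.
So G(t) = - \frac{e^{2 t} \sin{\left(2 t \right)}}{2} - \frac{e^{2 t} \cos{\left(2 t \right)}}{2}.
Check: d/dt[- \frac{e^{2 t} \sin{\left(2 t \right)}}{2} - \frac{e^{2 t} \cos{\left(2 t \right)}}{2}] = - 2 e^{2 t} \cos{\left(2 t \right)} = G'(t).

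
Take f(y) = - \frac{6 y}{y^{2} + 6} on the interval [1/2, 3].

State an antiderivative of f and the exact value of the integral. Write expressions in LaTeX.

f matches the chain-rule pattern g'(h)*h' with inner function h(y) = \frac{y^{2}}{2} + 3; substituting u = h(y) collapses the integral.
F(y) = - 3 \log{\left(\frac{y^{2}}{2} + 3 \right)} is an antiderivative of f.
Check: d/dy[- 3 \log{\left(\frac{y^{2}}{2} + 3 \right)}] = - \frac{6 y}{y^{2} + 6} = f(y).
F(3) = - 3 \log{\left(\frac{15}{2} \right)}; F(1/2) = - 3 \log{\left(\frac{25}{8} \right)}.
Integral = F(3) - F(1/2) = - 3 \log{\left(\frac{15}{2} \right)} + 3 \log{\left(\frac{25}{8} \right)}.

Antiderivative: F(y) = - 3 \log{\left(\frac{y^{2}}{2} + 3 \right)}; value = - 3 \log{\left(\frac{15}{2} \right)} + 3 \log{\left(\frac{25}{8} \right)}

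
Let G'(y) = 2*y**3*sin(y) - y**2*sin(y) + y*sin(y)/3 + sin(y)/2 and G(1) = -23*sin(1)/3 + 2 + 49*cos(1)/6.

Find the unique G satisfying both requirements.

Integrate term by term and add the pieces.
A general antiderivative is -2*y**3*cos(y) + 6*y**2*sin(y) + y**2*cos(y) - 2*y*sin(y) + 35*y*cos(y)/3 - 35*sin(y)/3 - 5*cos(y)/2 + C.
The condition gives C = -23*sin(1)/3 + 2 + 49*cos(1)/6 - (-23*sin(1)/3 + 49*cos(1)/6) = 2.
So G(y) = -2*y**3*cos(y) + 6*y**2*sin(y) + y**2*cos(y) - 2*y*sin(y) + 35*y*cos(y)/3 - 35*sin(y)/3 - 5*cos(y)/2 + 2.
Check: d/dy[-2*y**3*cos(y) + 6*y**2*sin(y) + y**2*cos(y) - 2*y*sin(y) + 35*y*cos(y)/3 - 35*sin(y)/3 - 5*cos(y)/2 + 2] = 2*y**3*sin(y) - y**2*sin(y) + y*sin(y)/3 + sin(y)/2 = G'(y).

G(y) = -2*y**3*cos(y) + 6*y**2*sin(y) + y**2*cos(y) - 2*y*sin(y) + 35*y*cos(y)/3 - 35*sin(y)/3 - 5*cos(y)/2 + 2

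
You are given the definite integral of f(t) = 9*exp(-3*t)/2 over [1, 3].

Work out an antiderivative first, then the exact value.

A first test for any F(t): its t-derivative must equal f(t) identically.
F(t) = -3*exp(-3*t)/2 is an antiderivative of f.
Check: d/dt[-3*exp(-3*t)/2] = 9*exp(-3*t)/2 = f(t).
F(3) = -3*exp(-9)/2; F(1) = -3*exp(-3)/2.
Integral = F(3) - F(1) = -3*exp(-9)/2 + 3*exp(-3)/2.

Antiderivative: F(t) = -3*exp(-3*t)/2; value = -3*exp(-9)/2 + 3*exp(-3)/2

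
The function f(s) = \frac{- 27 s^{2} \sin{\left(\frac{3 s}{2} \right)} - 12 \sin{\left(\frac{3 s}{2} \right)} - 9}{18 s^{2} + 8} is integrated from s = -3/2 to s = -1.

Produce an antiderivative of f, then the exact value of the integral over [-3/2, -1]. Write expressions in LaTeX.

Antiderivative: F(s) = \frac{4 \cos{\left(\frac{3 s}{2} \right)} - 3 \operatorname{atan}{\left(\frac{3 s}{2} \right)}}{4}; value = - \frac{3 \operatorname{atan}{\left(\frac{9}{4} \right)}}{4} + \cos{\left(\frac{3}{2} \right)} - \cos{\left(\frac{9}{4} \right)} + \frac{3 \operatorname{atan}{\left(\frac{3}{2} \right)}}{4}

Any candidate F(s) must reproduce f(s) exactly when differentiated.
F(s) = \frac{4 \cos{\left(\frac{3 s}{2} \right)} - 3 \operatorname{atan}{\left(\frac{3 s}{2} \right)}}{4} is an antiderivative of f.
Check: d/ds[\frac{4 \cos{\left(\frac{3 s}{2} \right)} - 3 \operatorname{atan}{\left(\frac{3 s}{2} \right)}}{4}] = \frac{- 27 s^{2} \sin{\left(\frac{3 s}{2} \right)} - 12 \sin{\left(\frac{3 s}{2} \right)} - 9}{18 s^{2} + 8} = f(s).
F(-1) = \cos{\left(\frac{3}{2} \right)} + \frac{3 \operatorname{atan}{\left(\frac{3}{2} \right)}}{4}; F(-3/2) = \cos{\left(\frac{9}{4} \right)} + \frac{3 \operatorname{atan}{\left(\frac{9}{4} \right)}}{4}.
Integral = F(-1) - F(-3/2) = - \frac{3 \operatorname{atan}{\left(\frac{9}{4} \right)}}{4} + \cos{\left(\frac{3}{2} \right)} - \cos{\left(\frac{9}{4} \right)} + \frac{3 \operatorname{atan}{\left(\frac{3}{2} \right)}}{4}.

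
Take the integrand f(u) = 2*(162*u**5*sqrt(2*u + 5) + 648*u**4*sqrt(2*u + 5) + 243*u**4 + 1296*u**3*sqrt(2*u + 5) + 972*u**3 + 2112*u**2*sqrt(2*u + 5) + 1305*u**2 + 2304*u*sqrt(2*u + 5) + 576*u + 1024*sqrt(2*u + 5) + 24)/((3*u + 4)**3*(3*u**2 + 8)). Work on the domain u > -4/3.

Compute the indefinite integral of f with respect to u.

Differentiate the proposed F(u) back; it has to land on f(u) exactly.
Check: d/du[8*u*sqrt(2*u + 5)/3 + 20*sqrt(2*u + 5)/3 + 3*log(u**2/2 + 4/3) - 1/(9*u**2 + 24*u + 16)] = (648*u**6 + 4212*u**5 + 486*u**4*sqrt(2*u + 5) + 11664*u**4 + 1944*u**3*sqrt(2*u + 5) + 21408*u**3 + 2610*u**2*sqrt(2*u + 5) + 30336*u**2 + 1152*u*sqrt(2*u + 5) + 27136*u + 48*sqrt(2*u + 5) + 10240)/(81*u**5*sqrt(2*u + 5) + 324*u**4*sqrt(2*u + 5) + 648*u**3*sqrt(2*u + 5) + 1056*u**2*sqrt(2*u + 5) + 1152*u*sqrt(2*u + 5) + 512*sqrt(2*u + 5)), which equals f(u).

F(u) = 8*u*sqrt(2*u + 5)/3 + 20*sqrt(2*u + 5)/3 + 3*log(u**2/2 + 4/3) - 1/(9*u**2 + 24*u + 16) + C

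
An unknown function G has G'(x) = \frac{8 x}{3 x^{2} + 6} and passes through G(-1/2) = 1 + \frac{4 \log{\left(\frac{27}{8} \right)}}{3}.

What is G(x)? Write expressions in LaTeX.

G'(x) matches the chain-rule pattern g'(h)*h' with inner function h(x) = \frac{3 x^{2}}{2} + 3; substituting u = h(x) collapses the integral.
A general antiderivative is \frac{4 \log{\left(\frac{3 x^{2}}{2} + 3 \right)}}{3} + C.
The condition gives C = 1 + \frac{4 \log{\left(\frac{27}{8} \right)}}{3} - (\frac{4 \log{\left(\frac{27}{8} \right)}}{3}) = 1.
So G(x) = \frac{4 \log{\left(\frac{3 x^{2}}{2} + 3 \right)}}{3} + 1.
Check: d/dx[\frac{4 \log{\left(\frac{3 x^{2}}{2} + 3 \right)}}{3} + 1] = \frac{8 x}{3 x^{2} + 6} = G'(x).

G(x) = \frac{4 \log{\left(\frac{3 x^{2}}{2} + 3 \right)}}{3} + 1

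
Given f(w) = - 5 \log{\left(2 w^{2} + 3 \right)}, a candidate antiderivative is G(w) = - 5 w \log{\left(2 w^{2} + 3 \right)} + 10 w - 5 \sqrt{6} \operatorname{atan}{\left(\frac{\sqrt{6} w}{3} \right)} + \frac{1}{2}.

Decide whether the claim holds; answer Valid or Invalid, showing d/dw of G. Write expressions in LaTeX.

Valid - differentiating G returns exactly f.

d/dw[G] = - 5 \log{\left(2 w^{2} + 3 \right)}
This equals f(w) exactly, so the claim holds.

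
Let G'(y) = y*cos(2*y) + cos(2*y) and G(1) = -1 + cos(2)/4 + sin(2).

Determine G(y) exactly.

G(y) = (2*y*sin(2*y) + 2*sin(2*y) + cos(2*y) - 4)/4

The integrand splits into summands that can be handled one at a time.
A general antiderivative is y*sin(2*y)/2 + sin(2*y)/2 + cos(2*y)/4 + C.
The condition gives C = -1 + cos(2)/4 + sin(2) - (cos(2)/4 + sin(2)) = -1.
So G(y) = (2*y*sin(2*y) + 2*sin(2*y) + cos(2*y) - 4)/4.
Check: d/dy[(2*y*sin(2*y) + 2*sin(2*y) + cos(2*y) - 4)/4] = y*cos(2*y) + cos(2*y) = G'(y).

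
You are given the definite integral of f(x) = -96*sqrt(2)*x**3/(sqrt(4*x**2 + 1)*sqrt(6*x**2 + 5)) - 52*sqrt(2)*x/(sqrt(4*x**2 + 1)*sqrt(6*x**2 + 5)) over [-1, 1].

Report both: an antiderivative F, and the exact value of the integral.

Recognize the product-rule pattern: f = u'v + uv' with u = -4*sqrt(4*x**2 + 1), v = sqrt(3*x**2 + 5/2), so integration by parts undoes it.
F(x) = -4*sqrt(3*x**2 + 5/2)*sqrt(4*x**2 + 1) is an antiderivative of f.
Check: d/dx[-4*sqrt(3*x**2 + 5/2)*sqrt(4*x**2 + 1)] = sqrt(2)*(-192*x**3 - 104*x)/(2*sqrt(4*x**2 + 1)*sqrt(6*x**2 + 5)), which equals f(x).
F(1) = -2*sqrt(110); F(-1) = -2*sqrt(110).
Integral = F(1) - F(-1) = 0.

Antiderivative: F(x) = -4*sqrt(3*x**2 + 5/2)*sqrt(4*x**2 + 1); value = 0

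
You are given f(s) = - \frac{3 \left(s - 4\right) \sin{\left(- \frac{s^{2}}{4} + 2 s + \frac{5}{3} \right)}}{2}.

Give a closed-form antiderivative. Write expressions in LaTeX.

An antiderivative is F(s) = - 3 \cos{\left(- \frac{s^{2}}{4} + 2 s + \frac{5}{3} \right)}.

f matches the chain-rule pattern g'(h)*h' with inner function h(s) = - \frac{s^{2}}{4} + 2 s + \frac{5}{3}; substituting u = h(s) collapses the integral.
Check: d/ds[- 3 \cos{\left(- \frac{s^{2}}{4} + 2 s + \frac{5}{3} \right)}] = - \frac{3 s \sin{\left(- \frac{s^{2}}{4} + 2 s + \frac{5}{3} \right)}}{2} + 6 \sin{\left(- \frac{s^{2}}{4} + 2 s + \frac{5}{3} \right)}, which equals f(s).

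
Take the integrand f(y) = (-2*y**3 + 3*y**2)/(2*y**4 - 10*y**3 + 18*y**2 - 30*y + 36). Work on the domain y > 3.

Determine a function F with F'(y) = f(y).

An antiderivative is F(y) = -9*log(y - 3)/8 + 2*log(y - 2)/7 - 9*log(y**2 + 3)/112 - 13*sqrt(3)*atan(sqrt(3)*y/3)/56.

Factor the denominator (2*(y - 3)*(y - 2)*(y**2 + 3)) and decompose: f = -3*(3*y + 13)/(56*(y**2 + 3)) + 2/(7*(y - 2)) - 9/(8*(y - 3)); each piece integrates to a log, atan, or power term.
Check: d/dy[-9*log(y - 3)/8 + 2*log(y - 2)/7 - 9*log(y**2 + 3)/112 - 13*sqrt(3)*atan(sqrt(3)*y/3)/56] = (-2*y**3 + 3*y**2)/(2*y**4 - 10*y**3 + 18*y**2 - 30*y + 36) = f(y).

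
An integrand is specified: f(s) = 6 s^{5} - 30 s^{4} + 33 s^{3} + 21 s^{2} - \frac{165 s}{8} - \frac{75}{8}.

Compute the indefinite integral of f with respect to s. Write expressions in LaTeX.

f matches the chain-rule pattern g'(h)*h' with inner function h(s) = s^{2} - 2 s - \frac{5}{4}; substituting u = h(s) collapses the integral.
Check: d/ds[\frac{\left(4 s^{2} - 8 s - 5\right)^{3}}{64}] = 6 s^{5} - 30 s^{4} + 33 s^{3} + 21 s^{2} - \frac{165 s}{8} - \frac{75}{8} = f(s).

F(s) = \frac{\left(4 s^{2} - 8 s - 5\right)^{3}}{64} + C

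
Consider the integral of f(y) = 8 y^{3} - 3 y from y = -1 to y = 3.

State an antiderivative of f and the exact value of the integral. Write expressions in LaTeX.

The integrand splits into summands that can be handled one at a time.
F(y) = 2 y^{4} - \frac{3 y^{2}}{2} is an antiderivative of f.
Check: d/dy[2 y^{4} - \frac{3 y^{2}}{2}] = 8 y^{3} - 3 y = f(y).
F(3) = \frac{297}{2}; F(-1) = \frac{1}{2}.
Integral = F(3) - F(-1) = 148.

Antiderivative: F(y) = 2 y^{4} - \frac{3 y^{2}}{2}; value = 148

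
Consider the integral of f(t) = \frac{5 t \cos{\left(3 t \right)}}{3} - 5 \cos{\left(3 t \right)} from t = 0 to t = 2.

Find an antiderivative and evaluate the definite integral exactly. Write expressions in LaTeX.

Antiderivative: F(t) = \frac{5 \left(3 t \sin{\left(3 t \right)} - 9 \sin{\left(3 t \right)} + \cos{\left(3 t \right)}\right)}{27}; value = - \frac{5}{27} - \frac{5 \sin{\left(6 \right)}}{9} + \frac{5 \cos{\left(6 \right)}}{27}

Integrate term by term and add the pieces.
F(t) = \frac{5 \left(3 t \sin{\left(3 t \right)} - 9 \sin{\left(3 t \right)} + \cos{\left(3 t \right)}\right)}{27} is an antiderivative of f.
Check: d/dt[\frac{5 \left(3 t \sin{\left(3 t \right)} - 9 \sin{\left(3 t \right)} + \cos{\left(3 t \right)}\right)}{27}] = \frac{5 t \cos{\left(3 t \right)}}{3} - 5 \cos{\left(3 t \right)} = f(t).
F(2) = - \frac{5 \sin{\left(6 \right)}}{9} + \frac{5 \cos{\left(6 \right)}}{27}; F(0) = \frac{5}{27}.
Integral = F(2) - F(0) = - \frac{5}{27} - \frac{5 \sin{\left(6 \right)}}{9} + \frac{5 \cos{\left(6 \right)}}{27}.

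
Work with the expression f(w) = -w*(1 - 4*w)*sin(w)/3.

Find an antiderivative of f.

Check any antiderivative F(w) by computing F'(w) and comparing it with f(w).
Check: d/dw[-4*w**2*cos(w)/3 + 8*w*sin(w)/3 + w*cos(w)/3 - sin(w)/3 + 8*cos(w)/3] = 4*w**2*sin(w)/3 - w*sin(w)/3, which equals f(w).

An antiderivative is F(w) = -4*w**2*cos(w)/3 + 8*w*sin(w)/3 + w*cos(w)/3 - sin(w)/3 + 8*cos(w)/3.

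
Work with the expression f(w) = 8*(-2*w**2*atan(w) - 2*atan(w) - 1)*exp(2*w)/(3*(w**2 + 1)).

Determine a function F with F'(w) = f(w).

An antiderivative is F(w) = -8*exp(2*w)*atan(w)/3.

Recognize the product-rule pattern: f = u'v + uv' with u = -8*atan(w)/3, v = exp(2*w), so integration by parts undoes it.
Check: d/dw[-8*exp(2*w)*atan(w)/3] = (-16*w**2*exp(2*w)*atan(w) - 16*exp(2*w)*atan(w) - 8*exp(2*w))/(3*w**2 + 3), which equals f(w).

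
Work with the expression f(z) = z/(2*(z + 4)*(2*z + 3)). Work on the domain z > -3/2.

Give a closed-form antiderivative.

An antiderivative is F(z) = -3*log(z + 3/2)/20 + 2*log(z + 4)/5.

Factor the denominator (2*(z + 4)*(2*z + 3)) and decompose: f = -3/(10*(2*z + 3)) + 2/(5*(z + 4)); each piece integrates to a log, atan, or power term.
Check: d/dz[-3*log(z + 3/2)/20 + 2*log(z + 4)/5] = z/(4*z**2 + 22*z + 24), which equals f(z).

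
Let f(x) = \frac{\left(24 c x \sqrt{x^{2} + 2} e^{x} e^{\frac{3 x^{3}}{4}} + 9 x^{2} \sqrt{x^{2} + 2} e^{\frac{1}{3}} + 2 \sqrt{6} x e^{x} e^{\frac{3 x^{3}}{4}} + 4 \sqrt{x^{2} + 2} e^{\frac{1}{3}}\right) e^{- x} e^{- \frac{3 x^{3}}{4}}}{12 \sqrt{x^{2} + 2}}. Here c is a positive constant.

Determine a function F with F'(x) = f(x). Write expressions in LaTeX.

An antiderivative is F(x) = \frac{6 c x^{2} + \sqrt{6} \sqrt{x^{2} + 2} - 2 e^{\frac{1}{3}} e^{- x} e^{- \frac{3 x^{3}}{4}}}{6}.

An antiderivative F(x) passes only if d/dx[F] lands on f(x) exactly.
Check: d/dx[\frac{6 c x^{2} + \sqrt{6} \sqrt{x^{2} + 2} - 2 e^{\frac{1}{3}} e^{- x} e^{- \frac{3 x^{3}}{4}}}{6}] = \frac{\left(24 c x \sqrt{x^{2} + 2} e^{x} e^{\frac{3 x^{3}}{4}} + 9 x^{2} \sqrt{x^{2} + 2} e^{\frac{1}{3}} + 2 \sqrt{6} x e^{x} e^{\frac{3 x^{3}}{4}} + 4 \sqrt{x^{2} + 2} e^{\frac{1}{3}}\right) e^{- x} e^{- \frac{3 x^{3}}{4}}}{12 \sqrt{x^{2} + 2}} = f(x).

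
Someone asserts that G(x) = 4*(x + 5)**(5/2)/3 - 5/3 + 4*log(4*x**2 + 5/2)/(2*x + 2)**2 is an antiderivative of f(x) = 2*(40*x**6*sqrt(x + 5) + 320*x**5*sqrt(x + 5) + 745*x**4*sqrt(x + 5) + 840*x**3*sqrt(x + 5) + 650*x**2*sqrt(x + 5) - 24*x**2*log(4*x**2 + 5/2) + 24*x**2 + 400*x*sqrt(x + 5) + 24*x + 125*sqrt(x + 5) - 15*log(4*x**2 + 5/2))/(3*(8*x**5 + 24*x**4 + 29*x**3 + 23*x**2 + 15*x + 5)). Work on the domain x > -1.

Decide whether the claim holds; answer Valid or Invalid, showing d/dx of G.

Valid. The derivative of G reproduces f.

d/dx[G] = (80*x**6*sqrt(x + 5) + 640*x**5*sqrt(x + 5) + 1490*x**4*sqrt(x + 5) + 1680*x**3*sqrt(x + 5) + 1300*x**2*sqrt(x + 5) - 48*x**2*log(4*x**2 + 5/2) + 48*x**2 + 800*x*sqrt(x + 5) + 48*x + 250*sqrt(x + 5) - 30*log(4*x**2 + 5/2))/(24*x**5 + 72*x**4 + 87*x**3 + 69*x**2 + 45*x + 15)
This equals f(x) exactly, so the claim holds.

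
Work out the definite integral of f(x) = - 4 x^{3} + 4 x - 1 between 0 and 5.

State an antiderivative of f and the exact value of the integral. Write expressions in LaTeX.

The integrand splits into summands that can be handled one at a time.
F(x) = - x^{4} + 2 x^{2} - x is an antiderivative of f.
Check: d/dx[- x^{4} + 2 x^{2} - x] = - 4 x^{3} + 4 x - 1 = f(x).
F(5) = -580; F(0) = 0.
Integral = F(5) - F(0) = -580.

Antiderivative: F(x) = - x^{4} + 2 x^{2} - x; value = -580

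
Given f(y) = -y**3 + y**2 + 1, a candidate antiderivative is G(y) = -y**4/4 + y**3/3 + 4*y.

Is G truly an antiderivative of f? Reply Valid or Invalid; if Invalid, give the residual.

Invalid: d/dy[G] - f = 3, which is not 0.

d/dy[G] = -y**3 + y**2 + 4
d/dy[G] - f(y) = 3 != 0.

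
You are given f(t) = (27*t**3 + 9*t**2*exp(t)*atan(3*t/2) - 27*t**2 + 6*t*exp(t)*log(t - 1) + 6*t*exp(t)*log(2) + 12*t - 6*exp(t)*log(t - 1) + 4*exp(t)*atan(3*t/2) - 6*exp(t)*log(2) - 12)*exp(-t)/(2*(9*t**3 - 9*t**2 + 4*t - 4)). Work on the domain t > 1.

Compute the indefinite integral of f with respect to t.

F(t) = log(2*t - 2)*atan(3*t/2)/2 - 3*exp(-t)/2 + C

Since d/dt undoes antidifferentiation here, F'(t) = f(t) is required of F(t).
Check: d/dt[log(2*t - 2)*atan(3*t/2)/2 - 3*exp(-t)/2] = (27*t**3 + 9*t**2*exp(t)*atan(3*t/2) - 27*t**2 + 6*t*exp(t)*log(t - 1) + 6*t*exp(t)*log(2) + 12*t - 6*exp(t)*log(t - 1) + 4*exp(t)*atan(3*t/2) - 6*exp(t)*log(2) - 12)/(18*t**3*exp(t) - 18*t**2*exp(t) + 8*t*exp(t) - 8*exp(t)), which equals f(t).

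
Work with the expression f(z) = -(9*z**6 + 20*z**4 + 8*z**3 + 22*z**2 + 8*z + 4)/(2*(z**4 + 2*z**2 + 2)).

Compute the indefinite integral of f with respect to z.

F(z) = -3*z**3/2 - z - log(z**4 + 2*z**2 + 2) + C

Recover f(z) by differentiating a candidate F(z); any mismatch rules it out.
Check: d/dz[-3*z**3/2 - z - log(z**4 + 2*z**2 + 2)] = (-9*z**6 - 20*z**4 - 8*z**3 - 22*z**2 - 8*z - 4)/(2*z**4 + 4*z**2 + 4), which equals f(z).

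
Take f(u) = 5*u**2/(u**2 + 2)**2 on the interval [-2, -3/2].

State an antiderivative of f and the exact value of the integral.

Antiderivative: F(u) = -5*u/(2*u**2 + 4) + 5*sqrt(2)*atan(sqrt(2)*u/2)/4; value = -5*sqrt(2)*atan(3*sqrt(2)/4)/4 + 5/102 + 5*sqrt(2)*atan(sqrt(2))/4

Any candidate F(u) must reproduce f(u) exactly when differentiated.
F(u) = -5*u/(2*u**2 + 4) + 5*sqrt(2)*atan(sqrt(2)*u/2)/4 is an antiderivative of f.
Check: d/du[-5*u/(2*u**2 + 4) + 5*sqrt(2)*atan(sqrt(2)*u/2)/4] = 5*u**2/(u**4 + 4*u**2 + 4), which equals f(u).
F(-3/2) = -5*sqrt(2)*atan(3*sqrt(2)/4)/4 + 15/17; F(-2) = -5*sqrt(2)*atan(sqrt(2))/4 + 5/6.
Integral = F(-3/2) - F(-2) = -5*sqrt(2)*atan(3*sqrt(2)/4)/4 + 5/102 + 5*sqrt(2)*atan(sqrt(2))/4.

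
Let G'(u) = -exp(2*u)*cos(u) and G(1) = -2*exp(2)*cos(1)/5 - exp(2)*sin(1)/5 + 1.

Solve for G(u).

G(u) = -(exp(2*u)*sin(u) + 2*exp(2*u)*cos(u) - 5)/5

Differentiate the proposed G(u) back; it has to land on the given G'(u).
A general antiderivative is -exp(2*u)*sin(u)/5 - 2*exp(2*u)*cos(u)/5 + C.
The condition gives C = -2*exp(2)*cos(1)/5 - exp(2)*sin(1)/5 + 1 - (-2*exp(2)*cos(1)/5 - exp(2)*sin(1)/5) = 1.
So G(u) = -(exp(2*u)*sin(u) + 2*exp(2*u)*cos(u) - 5)/5.
Check: d/du[-(exp(2*u)*sin(u) + 2*exp(2*u)*cos(u) - 5)/5] = -exp(2*u)*cos(u) = G'(u).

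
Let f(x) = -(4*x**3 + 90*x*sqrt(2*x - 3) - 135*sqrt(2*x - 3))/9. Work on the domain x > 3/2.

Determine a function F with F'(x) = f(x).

An antiderivative is F(x) = -x**4/9 - 4*x**2*sqrt(2*x - 3) + 12*x*sqrt(2*x - 3) - 9*sqrt(2*x - 3).

Any candidate F(x) must reproduce f(x) exactly when differentiated.
Check: d/dx[-x**4/9 - 4*x**2*sqrt(2*x - 3) + 12*x*sqrt(2*x - 3) - 9*sqrt(2*x - 3)] = (-4*x**3*sqrt(2*x - 3) - 180*x**2 + 540*x - 405)/(9*sqrt(2*x - 3)), which equals f(x).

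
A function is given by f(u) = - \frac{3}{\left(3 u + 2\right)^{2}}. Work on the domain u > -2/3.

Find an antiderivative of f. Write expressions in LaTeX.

An antiderivative is F(u) = \frac{1}{3 u + 2}.

An antiderivative F(u) passes only if d/du[F] lands on f(u) exactly.
Check: d/du[\frac{1}{3 u + 2}] = - \frac{3}{9 u^{2} + 12 u + 4}, which equals f(u).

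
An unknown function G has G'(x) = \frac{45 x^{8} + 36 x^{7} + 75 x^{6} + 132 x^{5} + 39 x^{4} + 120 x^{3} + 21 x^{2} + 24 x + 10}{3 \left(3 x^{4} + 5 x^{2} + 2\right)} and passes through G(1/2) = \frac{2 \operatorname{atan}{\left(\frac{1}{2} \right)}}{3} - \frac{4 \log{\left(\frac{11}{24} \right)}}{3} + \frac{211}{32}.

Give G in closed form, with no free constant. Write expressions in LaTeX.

Since d/dx undoes antidifferentiation here, G(x) must give back the stated G'(x).
A general antiderivative is x^{5} + x^{4} + 4 x^{2} + x - \frac{4 \log{\left(\frac{x^{2}}{2} + \frac{1}{3} \right)}}{3} + \frac{2 \operatorname{atan}{\left(x \right)}}{3} + 3 + C.
The condition gives C = \frac{2 \operatorname{atan}{\left(\frac{1}{2} \right)}}{3} - \frac{4 \log{\left(\frac{11}{24} \right)}}{3} + \frac{211}{32} - (\frac{2 \operatorname{atan}{\left(\frac{1}{2} \right)}}{3} - \frac{4 \log{\left(\frac{11}{24} \right)}}{3} + \frac{147}{32}) = 2.
So G(x) = x^{5} + x^{4} + 4 x^{2} + x - \frac{4 \log{\left(3 x^{2} + 2 \right)}}{3} + \frac{2 \operatorname{atan}{\left(x \right)}}{3} + \frac{4 \log{\left(6 \right)}}{3} + 5.
Check: d/dx[x^{5} + x^{4} + 4 x^{2} + x - \frac{4 \log{\left(3 x^{2} + 2 \right)}}{3} + \frac{2 \operatorname{atan}{\left(x \right)}}{3} + \frac{4 \log{\left(6 \right)}}{3} + 5] = \frac{45 x^{8} + 36 x^{7} + 75 x^{6} + 132 x^{5} + 39 x^{4} + 120 x^{3} + 21 x^{2} + 24 x + 10}{9 x^{4} + 15 x^{2} + 6}, which equals G'(x).

G(x) = x^{5} + x^{4} + 4 x^{2} + x - \frac{4 \log{\left(3 x^{2} + 2 \right)}}{3} + \frac{2 \operatorname{atan}{\left(x \right)}}{3} + \frac{4 \log{\left(6 \right)}}{3} + 5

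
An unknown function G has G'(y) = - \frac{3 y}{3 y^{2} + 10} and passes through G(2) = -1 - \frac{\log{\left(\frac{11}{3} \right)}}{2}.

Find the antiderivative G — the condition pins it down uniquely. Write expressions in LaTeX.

G'(y) matches the chain-rule pattern g'(h)*h' with inner function h(y) = \frac{y^{2}}{2} + \frac{5}{3}; substituting u = h(y) collapses the integral.
A general antiderivative is - \frac{\log{\left(\frac{y^{2}}{2} + \frac{5}{3} \right)}}{2} + C.
The condition gives C = -1 - \frac{\log{\left(\frac{11}{3} \right)}}{2} - (- \frac{\log{\left(\frac{11}{3} \right)}}{2}) = -1.
So G(y) = - \frac{\log{\left(\frac{y^{2}}{2} + \frac{5}{3} \right)}}{2} - 1.
Check: d/dy[- \frac{\log{\left(\frac{y^{2}}{2} + \frac{5}{3} \right)}}{2} - 1] = - \frac{3 y}{3 y^{2} + 10} = G'(y).

G(y) = - \frac{\log{\left(\frac{y^{2}}{2} + \frac{5}{3} \right)}}{2} - 1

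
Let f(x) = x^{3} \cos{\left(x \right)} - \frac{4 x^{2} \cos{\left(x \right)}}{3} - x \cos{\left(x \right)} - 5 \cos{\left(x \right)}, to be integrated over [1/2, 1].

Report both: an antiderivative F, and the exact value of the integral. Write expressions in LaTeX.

Antiderivative: F(x) = x^{3} \sin{\left(x \right)} - \frac{4 x^{2} \sin{\left(x \right)}}{3} + 3 x^{2} \cos{\left(x \right)} - 7 x \sin{\left(x \right)} - \frac{8 x \cos{\left(x \right)}}{3} - \frac{7 \sin{\left(x \right)}}{3} - 7 \cos{\left(x \right)}; value = - \frac{29 \sin{\left(1 \right)}}{3} - \frac{20 \cos{\left(1 \right)}}{3} + \frac{145 \sin{\left(\frac{1}{2} \right)}}{24} + \frac{91 \cos{\left(\frac{1}{2} \right)}}{12}

The integrand splits into summands that can be handled one at a time.
F(x) = x^{3} \sin{\left(x \right)} - \frac{4 x^{2} \sin{\left(x \right)}}{3} + 3 x^{2} \cos{\left(x \right)} - 7 x \sin{\left(x \right)} - \frac{8 x \cos{\left(x \right)}}{3} - \frac{7 \sin{\left(x \right)}}{3} - 7 \cos{\left(x \right)} is an antiderivative of f.
Check: d/dx[x^{3} \sin{\left(x \right)} - \frac{4 x^{2} \sin{\left(x \right)}}{3} + 3 x^{2} \cos{\left(x \right)} - 7 x \sin{\left(x \right)} - \frac{8 x \cos{\left(x \right)}}{3} - \frac{7 \sin{\left(x \right)}}{3} - 7 \cos{\left(x \right)}] = x^{3} \cos{\left(x \right)} - \frac{4 x^{2} \cos{\left(x \right)}}{3} - x \cos{\left(x \right)} - 5 \cos{\left(x \right)} = f(x).
F(1) = - \frac{29 \sin{\left(1 \right)}}{3} - \frac{20 \cos{\left(1 \right)}}{3}; F(1/2) = - \frac{91 \cos{\left(\frac{1}{2} \right)}}{12} - \frac{145 \sin{\left(\frac{1}{2} \right)}}{24}.
Integral = F(1) - F(1/2) = - \frac{29 \sin{\left(1 \right)}}{3} - \frac{20 \cos{\left(1 \right)}}{3} + \frac{145 \sin{\left(\frac{1}{2} \right)}}{24} + \frac{91 \cos{\left(\frac{1}{2} \right)}}{12}.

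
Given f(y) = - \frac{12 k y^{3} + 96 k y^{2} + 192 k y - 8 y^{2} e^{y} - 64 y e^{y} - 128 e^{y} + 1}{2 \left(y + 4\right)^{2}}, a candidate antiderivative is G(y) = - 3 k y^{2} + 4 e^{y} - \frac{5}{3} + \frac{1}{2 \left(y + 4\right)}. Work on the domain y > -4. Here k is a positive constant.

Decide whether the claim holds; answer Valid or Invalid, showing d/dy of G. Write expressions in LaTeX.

Valid - the claim checks out under differentiation.

d/dy[G] = \frac{- 12 k y^{3} - 96 k y^{2} - 192 k y + 8 y^{2} e^{y} + 64 y e^{y} + 128 e^{y} - 1}{2 y^{2} + 16 y + 32}
This equals f(y) exactly, so the claim holds.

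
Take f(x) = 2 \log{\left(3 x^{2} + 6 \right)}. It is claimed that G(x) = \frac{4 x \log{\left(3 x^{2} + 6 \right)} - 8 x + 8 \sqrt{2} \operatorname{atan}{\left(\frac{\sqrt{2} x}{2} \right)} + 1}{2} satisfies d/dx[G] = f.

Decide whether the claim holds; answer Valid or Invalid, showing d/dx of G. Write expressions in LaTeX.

d/dx[G] = 2 \log{\left(x^{2} + 2 \right)} + 2 \log{\left(3 \right)}
This equals f(x) exactly, so the claim holds.

Valid - differentiating G returns exactly f.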